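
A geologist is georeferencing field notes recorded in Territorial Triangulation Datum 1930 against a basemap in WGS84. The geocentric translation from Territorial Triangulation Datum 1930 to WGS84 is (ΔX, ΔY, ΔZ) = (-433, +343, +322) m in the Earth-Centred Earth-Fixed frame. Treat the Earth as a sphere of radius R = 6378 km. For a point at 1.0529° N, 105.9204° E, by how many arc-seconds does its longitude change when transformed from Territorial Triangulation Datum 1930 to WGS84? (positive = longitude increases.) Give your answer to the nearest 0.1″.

sin φ = 0.018376, cos φ = 0.999831, sin λ = 0.961644, cos λ = -0.274302.
East component: ΔE = −sin λ·ΔX + cos λ·ΔY = −(0.961644)(-433) + (-0.274302)(343) = 322.31 m.
1° of latitude spans πR/180 = 111317 m; at latitude φ, 1° of longitude spans that × cos φ = 111298.3 m, so Δλ = 322.31 / 111298.3 × 3600 = 10.425″.

Δλ = 10.4″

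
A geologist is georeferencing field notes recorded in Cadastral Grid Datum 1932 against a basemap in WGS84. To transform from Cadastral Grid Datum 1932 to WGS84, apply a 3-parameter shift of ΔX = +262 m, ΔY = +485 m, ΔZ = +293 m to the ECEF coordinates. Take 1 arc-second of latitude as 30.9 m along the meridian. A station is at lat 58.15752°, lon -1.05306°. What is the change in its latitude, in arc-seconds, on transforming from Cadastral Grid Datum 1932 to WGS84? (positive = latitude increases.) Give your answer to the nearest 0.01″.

Δφ = -1.95″

sin φ = 0.849502, cos φ = 0.527586, sin λ = -0.018378, cos λ = 0.999831.
North component: ΔN = −sin φ cos λ·ΔX − sin φ sin λ·ΔY + cos φ·ΔZ = −(0.849502)(0.999831)(262) − (0.849502)(-0.018378)(485) + (0.527586)(293) = -60.38 m.
1° of latitude spans 3600 × 30.90 = 111240 m, so Δφ = -60.38 / 111240 × 3600 = -1.954″.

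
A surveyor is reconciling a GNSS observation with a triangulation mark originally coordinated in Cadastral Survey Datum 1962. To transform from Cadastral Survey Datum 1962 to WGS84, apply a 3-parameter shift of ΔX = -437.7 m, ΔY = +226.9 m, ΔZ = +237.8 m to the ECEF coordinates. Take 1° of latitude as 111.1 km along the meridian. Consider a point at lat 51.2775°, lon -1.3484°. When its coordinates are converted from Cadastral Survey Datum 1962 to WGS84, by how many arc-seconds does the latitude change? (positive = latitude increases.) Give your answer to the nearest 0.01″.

Δφ = 16.02″

sin φ = 0.780185, cos φ = 0.625549, sin λ = -0.023532, cos λ = 0.999723.
North component: ΔN = −sin φ cos λ·ΔX − sin φ sin λ·ΔY + cos φ·ΔZ = −(0.780185)(0.999723)(-437.7) − (0.780185)(-0.023532)(226.9) + (0.625549)(237.8) = 494.31 m.
1° of latitude spans 111100 m, so Δφ = 494.31 / 111100 × 3600 = 16.017″.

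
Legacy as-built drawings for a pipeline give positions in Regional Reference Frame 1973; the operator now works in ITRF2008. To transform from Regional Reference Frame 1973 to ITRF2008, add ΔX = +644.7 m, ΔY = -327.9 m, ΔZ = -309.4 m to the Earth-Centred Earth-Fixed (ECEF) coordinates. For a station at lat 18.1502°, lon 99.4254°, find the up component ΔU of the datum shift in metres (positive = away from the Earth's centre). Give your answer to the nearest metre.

ΔU = -504 m

The local up (radial) axis is (cos φ cos λ, cos φ sin λ, sin φ), giving ΔU = -100.325 − 307.378 − 96.381 = -504.08 m.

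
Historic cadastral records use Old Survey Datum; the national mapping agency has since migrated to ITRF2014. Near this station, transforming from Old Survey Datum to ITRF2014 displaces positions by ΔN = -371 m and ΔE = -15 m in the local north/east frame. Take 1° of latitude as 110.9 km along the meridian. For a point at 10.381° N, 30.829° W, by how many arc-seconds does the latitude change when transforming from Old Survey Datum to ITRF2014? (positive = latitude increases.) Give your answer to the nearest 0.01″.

Δφ = -12.04″

1° of latitude = 110.9 km, so Δφ = -371.0 / 110900 = -0.0033454° = -12.043″.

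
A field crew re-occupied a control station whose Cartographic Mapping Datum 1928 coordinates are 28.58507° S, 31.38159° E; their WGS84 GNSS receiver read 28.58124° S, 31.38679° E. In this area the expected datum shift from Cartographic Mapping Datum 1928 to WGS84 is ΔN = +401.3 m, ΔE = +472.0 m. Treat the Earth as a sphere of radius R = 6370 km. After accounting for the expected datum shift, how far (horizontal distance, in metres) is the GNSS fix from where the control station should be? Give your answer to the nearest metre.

43 m

Observed coordinate differences: Δφ = +0.00383°, Δλ = +0.00520°.
Converting to metres (1° lat = 111177 m, cos φ = 0.878108): observed ΔN = 425.8 m, observed ΔE = 507.7 m.
Subtracting the expected shift leaves a residual of 425.8 − (401.3) = 24.5 m north and 507.7 − (472.0) = 35.7 m east.
Residual distance = √(24.5² + 35.7²) = 43.3 m.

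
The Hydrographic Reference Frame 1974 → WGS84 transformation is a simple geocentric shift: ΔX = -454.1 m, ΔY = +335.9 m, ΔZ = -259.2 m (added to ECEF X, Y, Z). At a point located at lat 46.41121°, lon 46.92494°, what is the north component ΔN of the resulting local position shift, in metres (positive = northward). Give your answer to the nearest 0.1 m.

ΔN = -131.8 m

The local north axis is (−sin φ cos λ, −sin φ sin λ, cos φ), giving ΔN = 224.629 − 177.717 − 178.713 = -131.80 m.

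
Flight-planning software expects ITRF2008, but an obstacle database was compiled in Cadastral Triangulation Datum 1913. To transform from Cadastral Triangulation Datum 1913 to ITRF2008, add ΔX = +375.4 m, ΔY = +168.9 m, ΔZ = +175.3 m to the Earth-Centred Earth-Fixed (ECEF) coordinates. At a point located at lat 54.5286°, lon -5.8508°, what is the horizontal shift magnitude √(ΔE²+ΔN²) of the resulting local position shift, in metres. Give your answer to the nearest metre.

279 m

The local east axis at (φ, λ) is (−sin λ, cos λ, 0), so ΔE = −sin(-5.8508°)·375.4 + cos(-5.8508°)·168.9 = 206.29 m.
The local north axis is (−sin φ cos λ, −sin φ sin λ, cos φ), giving ΔN = -304.135 + 14.022 + 101.726 = -188.39 m.
Horizontal magnitude = √(ΔE² + ΔN²) = √(206.29² + (-188.39)²) = 279.36 m.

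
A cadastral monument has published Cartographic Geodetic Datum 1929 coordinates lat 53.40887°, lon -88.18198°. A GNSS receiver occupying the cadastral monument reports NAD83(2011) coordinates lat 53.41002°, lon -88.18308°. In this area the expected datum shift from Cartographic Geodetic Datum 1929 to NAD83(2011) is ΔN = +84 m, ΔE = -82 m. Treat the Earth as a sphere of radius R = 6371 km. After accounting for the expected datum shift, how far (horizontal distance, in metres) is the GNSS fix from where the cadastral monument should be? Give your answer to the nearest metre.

45 m

Observed coordinate differences: Δφ = +0.00115°, Δλ = -0.00110°.
Converting to metres (1° lat = 111195 m, cos φ = 0.596101): observed ΔN = 127.9 m, observed ΔE = -72.9 m.
Subtracting the expected shift leaves a residual of 127.9 − (84) = 43.9 m north and -72.9 − (-82) = 9.1 m east.
Residual distance = √(43.9² + 9.1²) = 44.8 m.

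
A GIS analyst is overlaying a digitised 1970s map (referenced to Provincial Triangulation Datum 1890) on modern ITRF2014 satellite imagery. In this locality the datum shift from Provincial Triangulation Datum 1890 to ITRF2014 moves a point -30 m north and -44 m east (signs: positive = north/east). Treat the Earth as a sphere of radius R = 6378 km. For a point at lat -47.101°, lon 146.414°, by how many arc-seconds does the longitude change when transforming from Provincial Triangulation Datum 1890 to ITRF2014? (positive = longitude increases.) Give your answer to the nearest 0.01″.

At latitude -47.101°, cos φ = 0.680708.
One radian of longitude at latitude φ spans R cos φ, so Δλ = ΔE / (R cos φ) = -44.0 / (6378000 × 0.680708) = -1.0135e-05 rad = -2.090″.

Δλ = -2.09″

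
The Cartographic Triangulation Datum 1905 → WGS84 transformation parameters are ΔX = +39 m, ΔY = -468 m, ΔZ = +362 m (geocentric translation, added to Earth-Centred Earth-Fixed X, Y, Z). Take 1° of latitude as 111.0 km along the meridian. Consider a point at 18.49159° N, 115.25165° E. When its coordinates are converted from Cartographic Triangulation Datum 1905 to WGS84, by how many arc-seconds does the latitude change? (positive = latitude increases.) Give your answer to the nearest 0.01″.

sin φ = 0.317165, cos φ = 0.948370, sin λ = 0.904443, cos λ = -0.426595.
North component: ΔN = −sin φ cos λ·ΔX − sin φ sin λ·ΔY + cos φ·ΔZ = −(0.317165)(-0.426595)(39) − (0.317165)(0.904443)(-468) + (0.948370)(362) = 482.84 m.
1° of latitude spans 111000 m, so Δφ = 482.84 / 111000 × 3600 = 15.660″.

Δφ = 15.66″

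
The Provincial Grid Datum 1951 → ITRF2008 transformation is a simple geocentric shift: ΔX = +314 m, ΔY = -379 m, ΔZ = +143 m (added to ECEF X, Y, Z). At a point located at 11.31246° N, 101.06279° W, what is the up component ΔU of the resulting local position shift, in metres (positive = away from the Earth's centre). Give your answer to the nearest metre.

The local up (radial) axis is (cos φ cos λ, cos φ sin λ, sin φ), giving ΔU = -59.081 + 364.731 + 28.051 = 333.70 m.

ΔU = 334 m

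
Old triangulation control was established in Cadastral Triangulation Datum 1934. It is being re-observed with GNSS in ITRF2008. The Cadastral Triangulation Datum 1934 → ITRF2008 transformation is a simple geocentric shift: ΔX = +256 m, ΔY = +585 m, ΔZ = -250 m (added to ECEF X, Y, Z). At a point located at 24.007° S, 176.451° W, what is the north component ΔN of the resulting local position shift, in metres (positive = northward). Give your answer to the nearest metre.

ΔN = -347 m

The local north axis is (−sin φ cos λ, −sin φ sin λ, cos φ), giving ΔN = -103.953 − 14.733 − 228.374 = -347.06 m.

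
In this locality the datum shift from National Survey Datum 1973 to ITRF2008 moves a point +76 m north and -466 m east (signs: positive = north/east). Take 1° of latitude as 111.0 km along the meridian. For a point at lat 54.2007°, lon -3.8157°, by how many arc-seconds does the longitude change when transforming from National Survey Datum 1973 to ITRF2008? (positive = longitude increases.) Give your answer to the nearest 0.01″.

Δλ = -25.84″

At latitude 54.2007°, cos φ = 0.584948.
1° of longitude at this latitude = 111.0 × cos φ = 64.93 km, so Δλ = -466.0 / 64929.2 = -0.0071770° = -25.837″.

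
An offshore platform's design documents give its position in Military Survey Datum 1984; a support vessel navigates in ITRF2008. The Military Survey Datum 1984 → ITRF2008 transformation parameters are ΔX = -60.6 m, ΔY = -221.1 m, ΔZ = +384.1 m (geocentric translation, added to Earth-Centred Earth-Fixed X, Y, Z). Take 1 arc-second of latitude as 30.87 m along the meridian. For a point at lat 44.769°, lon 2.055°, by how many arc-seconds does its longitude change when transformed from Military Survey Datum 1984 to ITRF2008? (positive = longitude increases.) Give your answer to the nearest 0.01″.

sin φ = 0.704250, cos φ = 0.709952, sin λ = 0.035859, cos λ = 0.999357.
East component: ΔE = −sin λ·ΔX + cos λ·ΔY = −(0.035859)(-60.6) + (0.999357)(-221.1) = -218.78 m.
1° of latitude spans 3600 × 30.87 = 111132 m; at latitude φ, 1° of longitude spans that × cos φ = 78898.4 m, so Δλ = -218.78 / 78898.4 × 3600 = -9.983″.

Δλ = -9.98″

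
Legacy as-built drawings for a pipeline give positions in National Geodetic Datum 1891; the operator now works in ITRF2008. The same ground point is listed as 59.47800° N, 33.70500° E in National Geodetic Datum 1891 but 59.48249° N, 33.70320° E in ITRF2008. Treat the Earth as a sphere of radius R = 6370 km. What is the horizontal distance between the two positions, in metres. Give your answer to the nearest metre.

Δφ = 59.48249° − 59.47800° = +0.00449°; Δλ = 33.70320° − 33.70500° = -0.00180°.
1° along a meridian = πR/180 = 111177 m.
ΔN = Δφ × 111177 = 499.2 m; ΔE = Δλ × 111177 × cos(59.47800°) = -0.00180 × 111177 × 0.507869 = -101.6 m.
Distance = √(ΔE² + ΔN²) = √((-101.6)² + 499.2²) = 509.4 m.

509 m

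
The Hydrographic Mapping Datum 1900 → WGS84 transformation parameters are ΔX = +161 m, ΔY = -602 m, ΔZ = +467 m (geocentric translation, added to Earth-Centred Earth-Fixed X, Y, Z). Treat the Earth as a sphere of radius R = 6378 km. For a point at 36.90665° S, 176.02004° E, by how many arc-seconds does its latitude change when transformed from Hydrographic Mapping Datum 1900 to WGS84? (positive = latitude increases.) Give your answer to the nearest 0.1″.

Δφ = 8.1″

sin φ = -0.600513, cos φ = 0.799615, sin λ = 0.069408, cos λ = -0.997588.
North component: ΔN = −sin φ cos λ·ΔX − sin φ sin λ·ΔY + cos φ·ΔZ = −(-0.600513)(-0.997588)(161) − (-0.600513)(0.069408)(-602) + (0.799615)(467) = 251.88 m.
1° of latitude spans πR/180 = 111317 m, so Δφ = 251.88 / 111317 × 3600 = 8.146″.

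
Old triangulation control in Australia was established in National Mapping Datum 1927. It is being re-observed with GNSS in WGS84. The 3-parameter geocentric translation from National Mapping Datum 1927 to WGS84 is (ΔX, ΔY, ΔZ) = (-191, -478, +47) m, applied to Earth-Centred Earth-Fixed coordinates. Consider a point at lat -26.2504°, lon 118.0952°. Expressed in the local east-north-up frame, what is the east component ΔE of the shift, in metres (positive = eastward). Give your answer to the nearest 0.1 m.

At φ = -26.2504°, λ = 118.0952°: sin φ = -0.442295, cos φ = 0.896870, sin λ = 0.882166, cos λ = -0.470938.
ΔE = −sin λ·ΔX + cos λ·ΔY = −(0.882166)·(-191) + (-0.470938)·(-478) = 393.60 m.

ΔE = 393.6 m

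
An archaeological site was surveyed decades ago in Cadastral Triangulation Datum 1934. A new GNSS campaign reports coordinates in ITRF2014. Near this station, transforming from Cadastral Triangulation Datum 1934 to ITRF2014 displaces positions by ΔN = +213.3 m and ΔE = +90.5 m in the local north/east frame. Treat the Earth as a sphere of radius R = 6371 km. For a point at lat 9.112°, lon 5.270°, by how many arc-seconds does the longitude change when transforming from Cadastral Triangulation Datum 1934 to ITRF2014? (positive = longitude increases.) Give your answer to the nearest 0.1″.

At latitude 9.112°, cos φ = 0.987381.
One radian of longitude at latitude φ spans R cos φ, so Δλ = ΔE / (R cos φ) = 90.5 / (6371000 × 0.987381) = 1.4387e-05 rad = 2.967″.

Δλ = 3.0″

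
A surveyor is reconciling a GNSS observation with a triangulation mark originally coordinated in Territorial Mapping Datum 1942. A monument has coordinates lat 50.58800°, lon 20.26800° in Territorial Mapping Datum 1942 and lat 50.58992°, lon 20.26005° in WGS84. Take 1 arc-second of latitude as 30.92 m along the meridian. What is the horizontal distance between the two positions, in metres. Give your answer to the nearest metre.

601 m

Δφ = 50.58992° − 50.58800° = +0.00192°; Δλ = 20.26005° − 20.26800° = -0.00795°.
1° of latitude = 3600 × 30.92 = 111312 m.
ΔN = Δφ × 111312 = 213.7 m; ΔE = Δλ × 111312 × cos(50.58800°) = -0.00795 × 111312 × 0.634892 = -561.8 m.
Distance = √(ΔE² + ΔN²) = √((-561.8)² + 213.7²) = 601.1 m.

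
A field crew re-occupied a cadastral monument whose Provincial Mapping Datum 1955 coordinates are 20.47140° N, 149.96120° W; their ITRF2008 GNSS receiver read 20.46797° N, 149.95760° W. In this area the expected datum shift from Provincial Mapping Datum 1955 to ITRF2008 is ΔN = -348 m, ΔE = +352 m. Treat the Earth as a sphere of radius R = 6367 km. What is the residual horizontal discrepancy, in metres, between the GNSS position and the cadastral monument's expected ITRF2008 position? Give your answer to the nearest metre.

40 m

Observed coordinate differences: Δφ = -0.00343°, Δλ = +0.00360°.
Converting to metres (1° lat = 111125 m, cos φ = 0.936847): observed ΔN = -381.2 m, observed ΔE = 374.8 m.
Subtracting the expected shift leaves a residual of -381.2 − (-348) = -33.2 m north and 374.8 − (352) = 22.8 m east.
Residual distance = √((-33.2)² + 22.8²) = 40.2 m.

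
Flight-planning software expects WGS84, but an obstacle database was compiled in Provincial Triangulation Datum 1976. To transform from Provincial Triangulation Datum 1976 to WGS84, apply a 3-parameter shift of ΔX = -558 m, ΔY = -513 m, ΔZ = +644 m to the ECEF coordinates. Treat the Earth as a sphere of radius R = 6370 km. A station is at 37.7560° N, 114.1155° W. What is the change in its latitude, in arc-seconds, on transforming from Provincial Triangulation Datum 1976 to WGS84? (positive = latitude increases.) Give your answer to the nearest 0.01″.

Δφ = 2.68″

sin φ = 0.612300, cos φ = 0.790625, sin λ = -0.912724, cos λ = -0.408577.
North component: ΔN = −sin φ cos λ·ΔX − sin φ sin λ·ΔY + cos φ·ΔZ = −(0.612300)(-0.408577)(-558) − (0.612300)(-0.912724)(-513) + (0.790625)(644) = 82.87 m.
1° of latitude spans πR/180 = 111177 m, so Δφ = 82.87 / 111177 × 3600 = 2.683″.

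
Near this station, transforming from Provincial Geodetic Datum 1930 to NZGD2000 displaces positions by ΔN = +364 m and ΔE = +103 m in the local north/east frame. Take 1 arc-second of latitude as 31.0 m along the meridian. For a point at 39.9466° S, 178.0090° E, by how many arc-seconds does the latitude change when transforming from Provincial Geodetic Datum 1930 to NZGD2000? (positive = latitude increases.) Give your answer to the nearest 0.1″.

1″ of latitude = 31.00 m, so Δφ = 364.0 / 31.00 = 11.742″.

Δφ = 11.7″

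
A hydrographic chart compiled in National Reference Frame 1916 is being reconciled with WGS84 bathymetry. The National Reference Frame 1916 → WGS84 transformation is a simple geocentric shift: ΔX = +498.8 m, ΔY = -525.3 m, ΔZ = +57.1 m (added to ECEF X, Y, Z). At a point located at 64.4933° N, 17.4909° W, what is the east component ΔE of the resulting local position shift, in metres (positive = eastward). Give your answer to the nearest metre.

The local east axis at (φ, λ) is (−sin λ, cos λ, 0), so ΔE = −sin(-17.4909°)·498.8 + cos(-17.4909°)·(-525.3) = -351.10 m.

ΔE = -351 m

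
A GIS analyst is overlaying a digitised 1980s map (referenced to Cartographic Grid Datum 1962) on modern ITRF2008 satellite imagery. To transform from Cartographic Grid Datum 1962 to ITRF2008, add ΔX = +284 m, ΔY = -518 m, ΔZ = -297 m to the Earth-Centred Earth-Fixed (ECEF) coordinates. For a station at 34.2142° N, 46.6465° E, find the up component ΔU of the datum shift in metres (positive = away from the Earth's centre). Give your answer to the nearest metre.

ΔU = -317 m

At φ = 34.2142°, λ = 46.6465°: sin φ = 0.562288, cos φ = 0.826941, sin λ = 0.727132, cos λ = 0.686498.
ΔU = cos φ cos λ·ΔX + cos φ sin λ·ΔY + sin φ·ΔZ = (0.826941)(0.686498)(284) + (0.826941)(0.727132)(-518) + (0.562288)(-297) = -317.25 m.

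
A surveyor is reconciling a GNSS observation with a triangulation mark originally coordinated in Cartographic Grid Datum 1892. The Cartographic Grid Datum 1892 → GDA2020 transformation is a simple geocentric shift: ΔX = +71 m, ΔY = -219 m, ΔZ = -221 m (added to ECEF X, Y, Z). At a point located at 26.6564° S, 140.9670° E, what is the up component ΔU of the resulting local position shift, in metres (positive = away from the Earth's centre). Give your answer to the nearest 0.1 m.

ΔU = -73.4 m

The local up (radial) axis is (cos φ cos λ, cos φ sin λ, sin φ), giving ΔU = -49.290 − 123.260 + 99.149 = -73.40 m.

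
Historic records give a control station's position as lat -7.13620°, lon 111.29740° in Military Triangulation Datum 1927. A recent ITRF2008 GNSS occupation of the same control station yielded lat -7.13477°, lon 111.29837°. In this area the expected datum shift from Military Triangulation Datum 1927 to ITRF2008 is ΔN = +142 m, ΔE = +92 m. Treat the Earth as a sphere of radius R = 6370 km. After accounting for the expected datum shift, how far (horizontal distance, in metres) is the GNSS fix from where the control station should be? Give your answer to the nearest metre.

Observed coordinate differences: Δφ = +0.00143°, Δλ = +0.00097°.
Converting to metres (1° lat = 111177 m, cos φ = 0.992254): observed ΔN = 159.0 m, observed ΔE = 107.0 m.
Subtracting the expected shift leaves a residual of 159.0 − (142) = 17.0 m north and 107.0 − (92) = 15.0 m east.
Residual distance = √(17.0² + 15.0²) = 22.7 m.

23 m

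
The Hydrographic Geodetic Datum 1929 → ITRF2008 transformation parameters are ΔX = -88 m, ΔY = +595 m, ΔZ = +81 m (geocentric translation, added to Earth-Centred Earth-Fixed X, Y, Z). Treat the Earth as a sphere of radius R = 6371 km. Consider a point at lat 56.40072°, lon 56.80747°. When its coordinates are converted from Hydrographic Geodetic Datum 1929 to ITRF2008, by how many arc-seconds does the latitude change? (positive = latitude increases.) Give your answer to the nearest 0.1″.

Δφ = -10.7″

sin φ = 0.832928, cos φ = 0.553381, sin λ = 0.836836, cos λ = 0.547454.
North component: ΔN = −sin φ cos λ·ΔX − sin φ sin λ·ΔY + cos φ·ΔZ = −(0.832928)(0.547454)(-88) − (0.832928)(0.836836)(595) + (0.553381)(81) = -329.78 m.
1° of latitude spans πR/180 = 111195 m, so Δφ = -329.78 / 111195 × 3600 = -10.677″.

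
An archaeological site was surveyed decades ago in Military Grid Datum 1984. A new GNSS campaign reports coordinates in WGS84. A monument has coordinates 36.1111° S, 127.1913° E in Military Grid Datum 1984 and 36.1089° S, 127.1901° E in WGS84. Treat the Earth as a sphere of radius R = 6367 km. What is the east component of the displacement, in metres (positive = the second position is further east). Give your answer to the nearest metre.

ΔE = -108 m

Δφ = -36.1089° − -36.1111° = +0.0022°; Δλ = 127.1901° − 127.1913° = -0.0012°.
1° along a meridian = πR/180 = 111125 m.
ΔN = Δφ × 111125 = 244.5 m; ΔE = Δλ × 111125 × cos(-36.1111°) = -0.0012 × 111125 × 0.807876 = -107.7 m.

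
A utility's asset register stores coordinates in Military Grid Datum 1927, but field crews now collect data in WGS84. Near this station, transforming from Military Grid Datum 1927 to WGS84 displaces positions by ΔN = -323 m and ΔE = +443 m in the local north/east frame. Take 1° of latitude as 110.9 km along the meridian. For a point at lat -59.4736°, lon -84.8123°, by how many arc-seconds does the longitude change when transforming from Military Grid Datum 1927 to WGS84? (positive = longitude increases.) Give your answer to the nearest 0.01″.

Δλ = 28.31″

At latitude -59.4736°, cos φ = 0.507935.
1° of longitude at this latitude = 110.9 × cos φ = 56.33 km, so Δλ = 443.0 / 56330.0 = 0.0078644° = 28.312″.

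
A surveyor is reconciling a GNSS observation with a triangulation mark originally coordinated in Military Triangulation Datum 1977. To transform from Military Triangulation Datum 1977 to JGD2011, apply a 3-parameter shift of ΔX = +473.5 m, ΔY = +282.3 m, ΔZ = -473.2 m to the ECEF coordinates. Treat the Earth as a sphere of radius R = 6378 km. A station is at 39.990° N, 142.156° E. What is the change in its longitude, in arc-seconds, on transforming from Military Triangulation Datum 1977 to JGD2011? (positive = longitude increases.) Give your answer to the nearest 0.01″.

sin φ = 0.642654, cos φ = 0.766157, sin λ = 0.613514, cos λ = -0.789684.
East component: ΔE = −sin λ·ΔX + cos λ·ΔY = −(0.613514)(473.5) + (-0.789684)(282.3) = -513.43 m.
1° of latitude spans πR/180 = 111317 m; at latitude φ, 1° of longitude spans that × cos φ = 85286.3 m, so Δλ = -513.43 / 85286.3 × 3600 = -21.672″.

Δλ = -21.67″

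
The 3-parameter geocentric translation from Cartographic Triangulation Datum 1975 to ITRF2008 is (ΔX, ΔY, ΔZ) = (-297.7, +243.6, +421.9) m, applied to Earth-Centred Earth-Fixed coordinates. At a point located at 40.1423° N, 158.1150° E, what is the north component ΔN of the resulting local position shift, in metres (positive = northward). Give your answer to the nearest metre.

The local north axis is (−sin φ cos λ, −sin φ sin λ, cos φ), giving ΔN = -178.092 − 58.538 + 322.520 = 85.89 m.

ΔN = 86 m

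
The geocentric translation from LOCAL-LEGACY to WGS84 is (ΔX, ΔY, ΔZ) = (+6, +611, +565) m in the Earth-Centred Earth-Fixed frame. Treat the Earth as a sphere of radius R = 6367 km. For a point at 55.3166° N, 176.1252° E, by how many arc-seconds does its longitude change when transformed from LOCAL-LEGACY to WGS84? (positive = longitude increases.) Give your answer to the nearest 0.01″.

sin φ = 0.822309, cos φ = 0.569041, sin λ = 0.067576, cos λ = -0.997714.
East component: ΔE = −sin λ·ΔX + cos λ·ΔY = −(0.067576)(6) + (-0.997714)(611) = -610.01 m.
1° of latitude spans πR/180 = 111125 m; at latitude φ, 1° of longitude spans that × cos φ = 63234.8 m, so Δλ = -610.01 / 63234.8 × 3600 = -34.728″.

Δλ = -34.73″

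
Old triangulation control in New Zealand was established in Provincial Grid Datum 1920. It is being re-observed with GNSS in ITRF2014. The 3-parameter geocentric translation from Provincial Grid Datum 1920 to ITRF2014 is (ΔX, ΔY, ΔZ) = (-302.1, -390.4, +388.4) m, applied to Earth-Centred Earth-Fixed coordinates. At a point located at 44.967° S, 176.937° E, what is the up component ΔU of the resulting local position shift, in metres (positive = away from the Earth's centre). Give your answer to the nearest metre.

ΔU = -76 m

At φ = -44.967°, λ = 176.937°: sin φ = -0.706699, cos φ = 0.707514, sin λ = 0.053434, cos λ = -0.998571.
ΔU = cos φ cos λ·ΔX + cos φ sin λ·ΔY + sin φ·ΔZ = (0.707514)(-0.998571)(-302.1) + (0.707514)(0.053434)(-390.4) + (-0.706699)(388.4) = -75.81 m.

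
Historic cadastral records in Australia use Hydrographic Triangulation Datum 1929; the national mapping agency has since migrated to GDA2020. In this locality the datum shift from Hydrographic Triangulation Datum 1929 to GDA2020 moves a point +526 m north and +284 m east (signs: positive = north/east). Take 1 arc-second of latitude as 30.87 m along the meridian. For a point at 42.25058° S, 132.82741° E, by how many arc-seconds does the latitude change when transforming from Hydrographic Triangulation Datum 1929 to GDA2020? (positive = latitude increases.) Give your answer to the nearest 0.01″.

Δφ = 17.04″

1″ of latitude = 30.87 m, so Δφ = 526.0 / 30.87 = 17.039″.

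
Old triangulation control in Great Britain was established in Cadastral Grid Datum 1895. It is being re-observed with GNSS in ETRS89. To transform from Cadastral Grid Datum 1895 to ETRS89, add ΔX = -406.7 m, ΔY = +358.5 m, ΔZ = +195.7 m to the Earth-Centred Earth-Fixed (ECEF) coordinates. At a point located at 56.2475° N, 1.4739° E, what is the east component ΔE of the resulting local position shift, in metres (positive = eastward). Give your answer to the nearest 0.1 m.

ΔE = 368.8 m

The local east axis at (φ, λ) is (−sin λ, cos λ, 0), so ΔE = −sin(1.4739°)·(-406.7) + cos(1.4739°)·358.5 = 368.84 m.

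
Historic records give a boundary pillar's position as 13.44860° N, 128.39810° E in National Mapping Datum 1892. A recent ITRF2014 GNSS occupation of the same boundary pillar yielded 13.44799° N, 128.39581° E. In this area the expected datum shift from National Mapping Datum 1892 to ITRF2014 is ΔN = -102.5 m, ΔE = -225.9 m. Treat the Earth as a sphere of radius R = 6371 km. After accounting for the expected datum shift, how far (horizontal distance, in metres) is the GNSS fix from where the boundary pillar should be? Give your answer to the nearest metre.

Observed coordinate differences: Δφ = -0.00061°, Δλ = -0.00229°.
Converting to metres (1° lat = 111195 m, cos φ = 0.972579): observed ΔN = -67.8 m, observed ΔE = -247.7 m.
Subtracting the expected shift leaves a residual of -67.8 − (-102.5) = 34.7 m north and -247.7 − (-225.9) = -21.8 m east.
Residual distance = √(34.7² + (-21.8)²) = 40.9 m.

41 m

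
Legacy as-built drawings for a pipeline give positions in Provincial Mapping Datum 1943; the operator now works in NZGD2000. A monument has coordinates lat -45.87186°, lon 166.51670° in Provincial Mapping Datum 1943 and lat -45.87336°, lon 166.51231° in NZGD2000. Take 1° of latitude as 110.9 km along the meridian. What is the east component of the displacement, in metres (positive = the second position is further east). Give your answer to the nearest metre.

Δφ = -45.87336° − -45.87186° = -0.00150°; Δλ = 166.51231° − 166.51670° = -0.00439°.
ΔN = Δφ × 110900 = -166.4 m; ΔE = Δλ × 110900 × cos(-45.87186°) = -0.00439 × 110900 × 0.696265 = -339.0 m.

ΔE = -339 m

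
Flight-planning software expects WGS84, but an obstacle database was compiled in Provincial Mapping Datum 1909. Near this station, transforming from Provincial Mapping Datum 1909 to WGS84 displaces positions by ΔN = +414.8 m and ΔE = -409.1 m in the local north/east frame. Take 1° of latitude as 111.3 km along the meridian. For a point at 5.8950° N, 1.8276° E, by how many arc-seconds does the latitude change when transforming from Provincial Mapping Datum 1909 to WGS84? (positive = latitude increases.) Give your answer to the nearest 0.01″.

1° of latitude = 111.3 km, so Δφ = 414.8 / 111300 = 0.0037269° = 13.417″.

Δφ = 13.42″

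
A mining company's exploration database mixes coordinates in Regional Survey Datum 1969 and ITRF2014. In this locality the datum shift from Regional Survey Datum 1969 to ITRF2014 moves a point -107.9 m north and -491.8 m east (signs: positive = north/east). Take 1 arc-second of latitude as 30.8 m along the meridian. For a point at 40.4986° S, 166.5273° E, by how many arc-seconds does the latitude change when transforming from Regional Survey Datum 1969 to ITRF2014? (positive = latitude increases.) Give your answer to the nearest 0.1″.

Δφ = -3.5″

1″ of latitude = 30.80 m, so Δφ = -107.9 / 30.80 = -3.503″.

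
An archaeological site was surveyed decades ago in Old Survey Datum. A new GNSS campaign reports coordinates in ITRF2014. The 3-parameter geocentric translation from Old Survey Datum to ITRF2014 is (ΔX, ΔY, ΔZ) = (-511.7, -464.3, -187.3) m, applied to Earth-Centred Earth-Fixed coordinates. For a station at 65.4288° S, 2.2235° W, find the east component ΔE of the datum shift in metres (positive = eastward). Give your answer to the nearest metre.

ΔE = -484 m

The local east axis at (φ, λ) is (−sin λ, cos λ, 0), so ΔE = −sin(-2.2235°)·(-511.7) + cos(-2.2235°)·(-464.3) = -483.80 m.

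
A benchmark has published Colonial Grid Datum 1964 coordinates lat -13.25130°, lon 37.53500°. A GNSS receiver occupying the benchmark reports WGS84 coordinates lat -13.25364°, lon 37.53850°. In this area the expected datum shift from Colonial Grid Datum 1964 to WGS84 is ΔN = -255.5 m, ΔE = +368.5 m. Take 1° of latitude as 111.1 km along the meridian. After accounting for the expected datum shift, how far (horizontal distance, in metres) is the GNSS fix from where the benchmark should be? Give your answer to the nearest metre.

Observed coordinate differences: Δφ = -0.00234°, Δλ = +0.00350°.
Converting to metres (1° lat = 111100 m, cos φ = 0.973374): observed ΔN = -260.0 m, observed ΔE = 378.5 m.
Subtracting the expected shift leaves a residual of -260.0 − (-255.5) = -4.5 m north and 378.5 − (368.5) = 10.0 m east.
Residual distance = √((-4.5)² + 10.0²) = 11.0 m.

11 m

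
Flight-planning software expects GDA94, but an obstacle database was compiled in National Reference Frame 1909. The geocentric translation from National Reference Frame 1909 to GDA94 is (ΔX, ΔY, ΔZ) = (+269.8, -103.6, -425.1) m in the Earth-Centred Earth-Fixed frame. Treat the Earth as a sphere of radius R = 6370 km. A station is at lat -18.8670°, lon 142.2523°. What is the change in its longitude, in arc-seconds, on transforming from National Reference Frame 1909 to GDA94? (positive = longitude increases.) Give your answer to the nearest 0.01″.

sin φ = -0.323372, cos φ = 0.946272, sin λ = 0.612186, cos λ = -0.790714.
East component: ΔE = −sin λ·ΔX + cos λ·ΔY = −(0.612186)(269.8) + (-0.790714)(-103.6) = -83.25 m.
1° of latitude spans πR/180 = 111177 m; at latitude φ, 1° of longitude spans that × cos φ = 105204.1 m, so Δλ = -83.25 / 105204.1 × 3600 = -2.849″.

Δλ = -2.85″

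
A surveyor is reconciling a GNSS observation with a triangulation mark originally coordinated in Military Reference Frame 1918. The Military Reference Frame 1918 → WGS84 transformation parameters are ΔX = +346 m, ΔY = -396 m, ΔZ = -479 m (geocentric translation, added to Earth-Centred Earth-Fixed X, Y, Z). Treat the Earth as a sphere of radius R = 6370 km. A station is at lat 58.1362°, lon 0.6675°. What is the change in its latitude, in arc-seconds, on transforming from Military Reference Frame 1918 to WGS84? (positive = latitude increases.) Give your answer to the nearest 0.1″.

Δφ = -17.6″

sin φ = 0.849305, cos φ = 0.527902, sin λ = 0.011650, cos λ = 0.999932.
North component: ΔN = −sin φ cos λ·ΔX − sin φ sin λ·ΔY + cos φ·ΔZ = −(0.849305)(0.999932)(346) − (0.849305)(0.011650)(-396) + (0.527902)(-479) = -542.79 m.
1° of latitude spans πR/180 = 111177 m, so Δφ = -542.79 / 111177 × 3600 = -17.576″.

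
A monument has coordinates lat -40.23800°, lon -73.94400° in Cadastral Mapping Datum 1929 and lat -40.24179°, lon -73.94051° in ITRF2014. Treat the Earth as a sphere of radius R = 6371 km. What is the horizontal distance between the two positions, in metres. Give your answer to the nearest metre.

515 m

Δφ = -40.24179° − -40.23800° = -0.00379°; Δλ = -73.94051° − -73.94400° = +0.00349°.
1° along a meridian = πR/180 = 111195 m.
ΔN = Δφ × 111195 = -421.4 m; ΔE = Δλ × 111195 × cos(-40.23800°) = +0.00349 × 111195 × 0.763368 = 296.2 m.
Distance = √(ΔE² + ΔN²) = √(296.2² + (-421.4)²) = 515.1 m.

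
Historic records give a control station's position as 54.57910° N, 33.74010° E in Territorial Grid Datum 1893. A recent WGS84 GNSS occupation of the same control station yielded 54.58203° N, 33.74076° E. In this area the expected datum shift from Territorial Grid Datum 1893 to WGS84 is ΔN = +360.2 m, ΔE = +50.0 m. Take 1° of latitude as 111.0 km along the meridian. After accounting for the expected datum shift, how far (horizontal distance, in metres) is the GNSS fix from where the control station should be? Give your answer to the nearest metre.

36 m

Observed coordinate differences: Δφ = +0.00293°, Δλ = +0.00066°.
Converting to metres (1° lat = 111000 m, cos φ = 0.579578): observed ΔN = 325.2 m, observed ΔE = 42.5 m.
Subtracting the expected shift leaves a residual of 325.2 − (360.2) = -35.0 m north and 42.5 − (50.0) = -7.5 m east.
Residual distance = √((-35.0)² + (-7.5)²) = 35.8 m.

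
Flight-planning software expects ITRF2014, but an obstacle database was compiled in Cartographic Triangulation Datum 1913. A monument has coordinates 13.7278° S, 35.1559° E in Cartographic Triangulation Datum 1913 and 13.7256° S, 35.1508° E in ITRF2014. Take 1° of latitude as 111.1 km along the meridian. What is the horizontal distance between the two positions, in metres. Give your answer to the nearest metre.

602 m

Δφ = -13.7256° − -13.7278° = +0.0022°; Δλ = 35.1508° − 35.1559° = -0.0051°.
ΔN = Δφ × 111100 = 244.4 m; ΔE = Δλ × 111100 × cos(-13.7278°) = -0.0051 × 111100 × 0.971434 = -550.4 m.
Distance = √(ΔE² + ΔN²) = √((-550.4)² + 244.4²) = 602.3 m.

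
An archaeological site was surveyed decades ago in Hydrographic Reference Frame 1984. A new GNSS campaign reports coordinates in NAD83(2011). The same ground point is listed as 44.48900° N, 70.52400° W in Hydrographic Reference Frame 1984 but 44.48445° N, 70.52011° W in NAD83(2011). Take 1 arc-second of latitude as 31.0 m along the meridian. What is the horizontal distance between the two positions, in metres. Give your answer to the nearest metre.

595 m

Δφ = 44.48445° − 44.48900° = -0.00455°; Δλ = -70.52011° − -70.52400° = +0.00389°.
1° of latitude = 3600 × 31.00 = 111600 m.
ΔN = Δφ × 111600 = -507.8 m; ΔE = Δλ × 111600 × cos(44.48900°) = +0.00389 × 111600 × 0.713385 = 309.7 m.
Distance = √(ΔE² + ΔN²) = √(309.7² + (-507.8)²) = 594.8 m.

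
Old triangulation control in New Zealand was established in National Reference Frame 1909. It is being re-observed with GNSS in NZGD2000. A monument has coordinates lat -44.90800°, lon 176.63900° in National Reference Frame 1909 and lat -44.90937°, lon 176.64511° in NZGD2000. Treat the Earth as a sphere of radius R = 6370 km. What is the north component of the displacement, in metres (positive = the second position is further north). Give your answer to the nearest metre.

Δφ = -44.90937° − -44.90800° = -0.00137°; Δλ = 176.64511° − 176.63900° = +0.00611°.
1° along a meridian = πR/180 = 111177 m.
ΔN = Δφ × 111177 = -152.3 m; ΔE = Δλ × 111177 × cos(-44.90800°) = +0.00611 × 111177 × 0.708241 = 481.1 m.

ΔN = -152 m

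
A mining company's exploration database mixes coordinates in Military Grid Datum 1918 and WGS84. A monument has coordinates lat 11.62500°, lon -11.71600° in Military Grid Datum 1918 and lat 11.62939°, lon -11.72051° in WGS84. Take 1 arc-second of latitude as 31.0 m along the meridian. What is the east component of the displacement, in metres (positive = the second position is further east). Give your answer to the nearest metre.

ΔE = -493 m

Δφ = 11.62939° − 11.62500° = +0.00439°; Δλ = -11.72051° − -11.71600° = -0.00451°.
1° of latitude = 3600 × 31.00 = 111600 m.
ΔN = Δφ × 111600 = 489.9 m; ΔE = Δλ × 111600 × cos(11.62500°) = -0.00451 × 111600 × 0.979487 = -493.0 m.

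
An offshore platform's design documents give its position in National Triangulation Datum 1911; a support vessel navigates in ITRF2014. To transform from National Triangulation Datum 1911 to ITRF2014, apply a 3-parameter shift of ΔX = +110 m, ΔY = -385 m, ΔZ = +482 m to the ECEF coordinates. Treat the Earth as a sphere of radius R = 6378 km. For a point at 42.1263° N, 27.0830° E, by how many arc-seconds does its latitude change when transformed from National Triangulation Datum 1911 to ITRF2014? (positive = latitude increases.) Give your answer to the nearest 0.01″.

sin φ = 0.670767, cos φ = 0.741668, sin λ = 0.455281, cos λ = 0.890348.
North component: ΔN = −sin φ cos λ·ΔX − sin φ sin λ·ΔY + cos φ·ΔZ = −(0.670767)(0.890348)(110) − (0.670767)(0.455281)(-385) + (0.741668)(482) = 409.36 m.
1° of latitude spans πR/180 = 111317 m, so Δφ = 409.36 / 111317 × 3600 = 13.239″.

Δφ = 13.24″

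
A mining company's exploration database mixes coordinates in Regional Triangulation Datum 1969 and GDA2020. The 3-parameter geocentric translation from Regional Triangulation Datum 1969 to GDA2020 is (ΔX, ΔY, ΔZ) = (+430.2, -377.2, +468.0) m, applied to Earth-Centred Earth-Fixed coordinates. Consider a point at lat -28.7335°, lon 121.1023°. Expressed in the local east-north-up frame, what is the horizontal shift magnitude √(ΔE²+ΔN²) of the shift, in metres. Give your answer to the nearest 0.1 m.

The local east axis at (φ, λ) is (−sin λ, cos λ, 0), so ΔE = −sin(121.1023°)·430.2 + cos(121.1023°)·(-377.2) = -173.51 m.
The local north axis is (−sin φ cos λ, −sin φ sin λ, cos φ), giving ΔN = -106.833 − 155.266 + 410.373 = 148.27 m.
Horizontal magnitude = √(ΔE² + ΔN²) = √((-173.51)² + 148.27²) = 228.23 m.

228.2 m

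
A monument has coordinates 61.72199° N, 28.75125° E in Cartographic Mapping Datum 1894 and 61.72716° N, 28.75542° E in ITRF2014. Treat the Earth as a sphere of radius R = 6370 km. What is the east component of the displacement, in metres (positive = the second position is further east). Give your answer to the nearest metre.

Δφ = 61.72716° − 61.72199° = +0.00517°; Δλ = 28.75542° − 28.75125° = +0.00417°.
1° along a meridian = πR/180 = 111177 m.
ΔN = Δφ × 111177 = 574.8 m; ΔE = Δλ × 111177 × cos(61.72199°) = +0.00417 × 111177 × 0.473750 = 219.6 m.

ΔE = 220 m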